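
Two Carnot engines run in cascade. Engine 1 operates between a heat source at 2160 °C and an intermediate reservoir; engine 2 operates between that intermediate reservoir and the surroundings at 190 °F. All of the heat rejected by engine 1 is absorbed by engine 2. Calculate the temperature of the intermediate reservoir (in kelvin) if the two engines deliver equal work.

T_H = 2160 °C → 2160 + 273.15 = 2433.15 K.
T_C = 190 °F → (190 − 32) × 5/9 = 87.78 °C = 360.93 K.
For reversible stages Q_m = Q_H·(T_m/T_H). Setting W₁ = Q_H(1 − T_m/T_H) equal to W₂ = Q_m(1 − T_C/T_m) = Q_H·(T_m − T_C)/T_H gives T_H − T_m = T_m − T_C, so T_m = (T_H + T_C)/2 = (2433.15 + 360.93)/2 = 1400 K.

T_m ≈ 1400 K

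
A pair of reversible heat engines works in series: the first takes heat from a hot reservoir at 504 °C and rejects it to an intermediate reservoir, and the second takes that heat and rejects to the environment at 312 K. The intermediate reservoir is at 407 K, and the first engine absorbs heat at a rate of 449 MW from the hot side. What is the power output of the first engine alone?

T_H = 504 °C → 504 + 273.15 = 777.15 K.
First-stage efficiency η₁ = 1 − T_m/T_H = 1 − 407.00/777.15 = 0.4763.
W₁ = η₁·Q_H = 0.4763 × 449 = 213.9 MW.

Ẇ₁ ≈ 213.9 MW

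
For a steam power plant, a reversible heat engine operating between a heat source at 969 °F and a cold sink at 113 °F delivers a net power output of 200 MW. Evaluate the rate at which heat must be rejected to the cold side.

T_H = 969 °F → (969 − 32) × 5/9 = 520.56 °C = 793.71 K.
T_C = 113 °F → (113 − 32) × 5/9 = 45.00 °C = 318.15 K.
For a reversible engine, η = 1 − T_C/T_H = 1 − 318.15/793.71 = 0.5992.
Since Q_C/Q_H = T_C/T_H and Q_H = W/η, Q_C = W·T_C/(T_H − T_C) = 200 × 318.15/475.56 = 134 MW.

Q̇_C ≈ 134 MW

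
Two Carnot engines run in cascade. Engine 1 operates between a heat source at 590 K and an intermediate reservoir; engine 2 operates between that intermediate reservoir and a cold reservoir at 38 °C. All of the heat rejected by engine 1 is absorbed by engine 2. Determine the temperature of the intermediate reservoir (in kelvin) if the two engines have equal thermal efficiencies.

T_C = 38 °C → 38 + 273.15 = 311.15 K.
Equal efficiencies require 1 − T_m/T_H = 1 − T_C/T_m, i.e. T_m/T_H = T_C/T_m, so T_m = √(T_H·T_C) = √(590.00 × 311.15) = 428.5 K.

T_m ≈ 428.5 K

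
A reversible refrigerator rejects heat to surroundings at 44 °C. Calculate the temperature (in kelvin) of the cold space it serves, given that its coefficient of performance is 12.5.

T_C ≈ 293.7 K

T_H = 44 °C → 44 + 273.15 = 317.15 K.
COP_R = T_C/(T_H − T_C) ⇒ T_C = T_H·COP_R/(1 + COP_R) = 317.15 × 12.5/(1 + 12.5) = 293.7 K.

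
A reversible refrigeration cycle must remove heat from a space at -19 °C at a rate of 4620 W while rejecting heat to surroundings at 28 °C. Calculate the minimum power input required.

T_H = 28 °C → 28 + 273.15 = 301.15 K.
T_C = -19 °C → -19 + 273.15 = 254.15 K.
For a reversible refrigerator, COP_R = T_C/(T_H − T_C) = 254.15/47.00 = 5.4074.
W = Q_C/COP_R = 4620/5.4074 = 854 W.

Ẇ_in ≈ 854 W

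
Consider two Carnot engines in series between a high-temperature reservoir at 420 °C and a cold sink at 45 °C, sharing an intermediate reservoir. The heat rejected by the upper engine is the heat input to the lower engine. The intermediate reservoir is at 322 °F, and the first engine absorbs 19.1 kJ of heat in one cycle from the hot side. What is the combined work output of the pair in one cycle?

W_total ≈ 10.3 kJ

T_H = 420 °C → 420 + 273.15 = 693.15 K.
T_C = 45 °C → 45 + 273.15 = 318.15 K.
Two reversible stages in series are equivalent to a single Carnot engine between T_H and T_C, so η_total = 1 − T_C/T_H = 1 − 318.15/693.15 = 0.5410.
W_total = η_total · Q_H = 0.5410 × 19.1 = 10.3 kJ.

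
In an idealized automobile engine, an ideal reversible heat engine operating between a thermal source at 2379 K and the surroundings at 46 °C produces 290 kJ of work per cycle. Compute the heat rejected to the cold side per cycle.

T_C = 46 °C → 46 + 273.15 = 319.15 K.
The Carnot efficiency is η = 1 − T_C/T_H = 1 − 319.15/2379.00 = 0.8658.
Since Q_C/Q_H = T_C/T_H and Q_H = W/η, Q_C = W·T_C/(T_H − T_C) = 290 × 319.15/2059.85 = 44.9 kJ.

Q_C ≈ 44.9 kJ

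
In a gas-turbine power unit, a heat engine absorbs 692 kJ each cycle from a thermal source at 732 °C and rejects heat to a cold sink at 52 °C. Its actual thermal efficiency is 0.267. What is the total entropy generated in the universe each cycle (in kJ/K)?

T_H = 732 °C → 732 + 273.15 = 1005.15 K.
T_C = 52 °C → 52 + 273.15 = 325.15 K.
W = η·Q_H = 0.267 × 692 = 184.8 kJ, so Q_C = Q_H − W = 507.2 kJ.
The hot reservoir loses entropy Q_H/T_H = 692/1005.15 = 0.6885 kJ/K; the cold reservoir gains Q_C/T_C = 507.2/325.15 = 1.560 kJ/K.
ΔS_univ = −Q_H/T_H + Q_C/T_C = 0.872 kJ/K (> 0, since η = 0.267 < η_Carnot = 0.677).

ΔS_univ ≈ 0.872 kJ/K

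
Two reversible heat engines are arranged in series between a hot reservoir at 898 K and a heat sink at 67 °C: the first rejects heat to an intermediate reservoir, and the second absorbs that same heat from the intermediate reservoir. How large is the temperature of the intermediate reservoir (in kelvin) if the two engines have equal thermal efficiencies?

T_m ≈ 552.7 K

T_C = 67 °C → 67 + 273.15 = 340.15 K.
Equal efficiencies require 1 − T_m/T_H = 1 − T_C/T_m, i.e. T_m/T_H = T_C/T_m, so T_m = √(T_H·T_C) = √(898.00 × 340.15) = 552.7 K.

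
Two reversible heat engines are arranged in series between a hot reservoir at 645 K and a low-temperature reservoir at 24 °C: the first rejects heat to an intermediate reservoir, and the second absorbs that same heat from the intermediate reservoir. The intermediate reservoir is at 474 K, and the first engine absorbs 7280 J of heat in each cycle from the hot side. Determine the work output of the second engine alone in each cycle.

W₂ ≈ 2000 J

T_C = 24 °C → 24 + 273.15 = 297.15 K.
Heat entering the second stage: Q_m = Q_H·(T_m/T_H) = 7280 × 474.00/645.00 = 5350 J.
Second-stage efficiency η₂ = 1 − T_C/T_m = 1 − 297.15/474.00 = 0.3731, so W₂ = η₂·Q_m = 2000 J.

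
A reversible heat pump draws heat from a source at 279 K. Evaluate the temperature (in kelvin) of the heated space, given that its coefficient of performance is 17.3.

COP_HP = T_H/(T_H − T_C) ⇒ T_H = T_C·COP_HP/(COP_HP − 1) = 279.00 × 17.3/(17.3 − 1) = 296 K.

T_H ≈ 296 K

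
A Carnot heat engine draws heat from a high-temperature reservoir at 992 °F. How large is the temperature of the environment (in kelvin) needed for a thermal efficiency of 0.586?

T_C ≈ 333.9 K

T_H = 992 °F → (992 − 32) × 5/9 = 533.33 °C = 806.48 K.
From η = 1 − T_C/T_H, T_C = T_H·(1 − η) = 806.48 × (1 − 0.586) = 333.9 K.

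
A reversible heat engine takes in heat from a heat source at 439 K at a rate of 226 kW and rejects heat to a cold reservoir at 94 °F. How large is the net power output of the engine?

T_C = 94 °F → (94 − 32) × 5/9 = 34.44 °C = 307.59 K.
η_rev = 1 − T_C/T_H = 1 − 307.59/439.00 = 0.2993.
W = η·Q_H = 0.2993 × 226 = 67.6 kW.

Ẇ ≈ 67.6 kW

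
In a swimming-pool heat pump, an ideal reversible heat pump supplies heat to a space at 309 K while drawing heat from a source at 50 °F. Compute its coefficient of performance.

T_C = 50 °F → (50 − 32) × 5/9 = 10.00 °C = 283.15 K.
For a reversible heat pump, COP_HP = T_H/(T_H − T_C) = 309.00/(309.00 − 283.15) = 11.95.

COP_HP ≈ 11.95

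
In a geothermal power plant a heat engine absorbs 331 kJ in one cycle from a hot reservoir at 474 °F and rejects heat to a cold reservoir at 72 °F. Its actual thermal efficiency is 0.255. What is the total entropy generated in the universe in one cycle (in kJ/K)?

T_H = 474 °F → (474 − 32) × 5/9 = 245.56 °C = 518.71 K.
T_C = 72 °F → (72 − 32) × 5/9 = 22.22 °C = 295.37 K.
W = η·Q_H = 0.255 × 331 = 84.41 kJ, so Q_C = Q_H − W = 246.6 kJ.
Entropy balance on the reservoirs: −Q_H/T_H = -0.6381 kJ/K, +Q_C/T_C = 0.8349 kJ/K.
ΔS_univ = −Q_H/T_H + Q_C/T_C = 0.197 kJ/K (> 0, since η = 0.255 < η_Carnot = 0.431).

ΔS_univ ≈ 0.197 kJ/K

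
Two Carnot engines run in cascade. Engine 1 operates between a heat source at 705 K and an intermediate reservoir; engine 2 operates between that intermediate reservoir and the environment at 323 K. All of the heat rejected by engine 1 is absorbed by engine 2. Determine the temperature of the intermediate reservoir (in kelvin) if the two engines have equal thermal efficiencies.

T_m ≈ 477 K

Equal efficiencies require 1 − T_m/T_H = 1 − T_C/T_m, i.e. T_m/T_H = T_C/T_m, so T_m = √(T_H·T_C) = √(705.00 × 323.00) = 477 K.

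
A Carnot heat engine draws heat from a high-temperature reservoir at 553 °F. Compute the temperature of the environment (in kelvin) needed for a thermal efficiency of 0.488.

T_H = 553 °F → (553 − 32) × 5/9 = 289.44 °C = 562.59 K.
From η = 1 − T_C/T_H, T_C = T_H·(1 − η) = 562.59 × (1 − 0.488) = 288 K.

T_C ≈ 288 K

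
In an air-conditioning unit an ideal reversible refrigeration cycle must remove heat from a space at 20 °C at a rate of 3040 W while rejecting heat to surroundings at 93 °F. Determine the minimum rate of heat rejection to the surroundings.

T_H = 93 °F → (93 − 32) × 5/9 = 33.89 °C = 307.04 K.
T_C = 20 °C → 20 + 273.15 = 293.15 K.
For a reversible cycle Q_H/Q_C = T_H/T_C, so Q_H = Q_C·T_H/T_C = 3040 × 307.04/293.15 = 3184 W.

Q̇_H ≈ 3184 W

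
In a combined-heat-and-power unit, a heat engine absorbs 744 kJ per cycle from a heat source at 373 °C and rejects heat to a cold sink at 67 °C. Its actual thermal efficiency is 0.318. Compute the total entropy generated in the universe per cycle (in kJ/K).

T_H = 373 °C → 373 + 273.15 = 646.15 K.
T_C = 67 °C → 67 + 273.15 = 340.15 K.
W = η·Q_H = 0.318 × 744 = 236.6 kJ, so Q_C = Q_H − W = 507.4 kJ.
The hot reservoir loses entropy Q_H/T_H = 744/646.15 = 1.151 kJ/K; the cold reservoir gains Q_C/T_C = 507.4/340.15 = 1.492 kJ/K.
ΔS_univ = −Q_H/T_H + Q_C/T_C = 0.340 kJ/K (> 0, since η = 0.318 < η_Carnot = 0.474).

ΔS_univ ≈ 0.340 kJ/K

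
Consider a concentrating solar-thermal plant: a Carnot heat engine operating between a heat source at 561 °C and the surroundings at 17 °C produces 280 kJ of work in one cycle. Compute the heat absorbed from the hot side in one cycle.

T_H = 561 °C → 561 + 273.15 = 834.15 K.
T_C = 17 °C → 17 + 273.15 = 290.15 K.
For a reversible engine, η = 1 − T_C/T_H = 1 − 290.15/834.15 = 0.6522.
Q_H = W/η = 280/0.6522 = 429 kJ.

Q_H ≈ 429 kJ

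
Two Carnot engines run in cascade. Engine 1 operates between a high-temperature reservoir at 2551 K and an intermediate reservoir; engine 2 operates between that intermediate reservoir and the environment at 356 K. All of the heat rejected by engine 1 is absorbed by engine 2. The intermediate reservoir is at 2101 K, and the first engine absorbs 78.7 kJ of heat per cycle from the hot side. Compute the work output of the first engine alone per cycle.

First-stage efficiency η₁ = 1 − T_m/T_H = 1 − 2101.00/2551.00 = 0.1764.
W₁ = η₁·Q_H = 0.1764 × 78.7 = 13.9 kJ.

W₁ ≈ 13.9 kJ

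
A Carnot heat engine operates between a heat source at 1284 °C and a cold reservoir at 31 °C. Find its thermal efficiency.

T_H = 1284 °C → 1284 + 273.15 = 1557.15 K.
T_C = 31 °C → 31 + 273.15 = 304.15 K.
Since the cycle is reversible, η = 1 − T_C/T_H = 1 − 304.15/1557.15 = 0.805.

η ≈ 0.805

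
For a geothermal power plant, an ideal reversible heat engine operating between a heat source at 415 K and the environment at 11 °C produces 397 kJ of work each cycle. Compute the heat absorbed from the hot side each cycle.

T_C = 11 °C → 11 + 273.15 = 284.15 K.
η_rev = 1 − T_C/T_H = 1 − 284.15/415.00 = 0.3153.
Q_H = W/η = 397/0.3153 = 1260 kJ.

Q_H ≈ 1260 kJ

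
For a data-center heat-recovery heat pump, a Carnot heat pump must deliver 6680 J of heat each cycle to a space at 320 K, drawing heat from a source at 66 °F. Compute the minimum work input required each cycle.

T_C = 66 °F → (66 − 32) × 5/9 = 18.89 °C = 292.04 K.
Reversible heating COP: COP_HP = T_H/(T_H − T_C) = 320.00/27.96 = 11.4445.
W = Q_H/COP_HP = 6680/11.4445 = 584 J.

W_in ≈ 584 J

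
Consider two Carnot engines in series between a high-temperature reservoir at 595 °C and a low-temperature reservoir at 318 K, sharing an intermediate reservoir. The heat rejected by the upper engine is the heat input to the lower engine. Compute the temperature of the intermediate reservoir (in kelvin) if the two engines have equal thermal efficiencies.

T_H = 595 °C → 595 + 273.15 = 868.15 K.
Equal efficiencies require 1 − T_m/T_H = 1 − T_C/T_m, i.e. T_m/T_H = T_C/T_m, so T_m = √(T_H·T_C) = √(868.15 × 318.00) = 525 K.

T_m ≈ 525 K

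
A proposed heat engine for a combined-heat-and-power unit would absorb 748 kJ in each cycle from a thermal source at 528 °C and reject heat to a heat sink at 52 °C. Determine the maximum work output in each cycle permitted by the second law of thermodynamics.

T_H = 528 °C → 528 + 273.15 = 801.15 K.
T_C = 52 °C → 52 + 273.15 = 325.15 K.
By the Carnot theorem, η_max = 1 − T_C/T_H = 1 − 325.15/801.15 = 0.5941.
W_max = η_max · Q_H = 0.5941 × 748 = 444 kJ.

W_max ≈ 444 kJ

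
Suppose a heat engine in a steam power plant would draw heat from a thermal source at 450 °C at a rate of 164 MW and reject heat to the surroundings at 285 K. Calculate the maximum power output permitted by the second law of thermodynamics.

Ẇ_max ≈ 99.4 MW

T_H = 450 °C → 450 + 273.15 = 723.15 K.
By the Carnot theorem, η_max = 1 − T_C/T_H = 1 − 285.00/723.15 = 0.6059.
W_max = η_max · Q_H = 0.6059 × 164 = 99.4 MW.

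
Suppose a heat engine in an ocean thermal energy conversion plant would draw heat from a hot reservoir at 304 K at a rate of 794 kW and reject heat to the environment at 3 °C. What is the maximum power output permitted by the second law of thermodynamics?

Ẇ_max ≈ 72.74 kW

T_C = 3 °C → 3 + 273.15 = 276.15 K.
The second-law ceiling is the Carnot efficiency, η_max = 1 − T_C/T_H = 1 − 276.15/304.00 = 0.0916.
W_max = η_max · Q_H = 0.0916 × 794 = 72.74 kW.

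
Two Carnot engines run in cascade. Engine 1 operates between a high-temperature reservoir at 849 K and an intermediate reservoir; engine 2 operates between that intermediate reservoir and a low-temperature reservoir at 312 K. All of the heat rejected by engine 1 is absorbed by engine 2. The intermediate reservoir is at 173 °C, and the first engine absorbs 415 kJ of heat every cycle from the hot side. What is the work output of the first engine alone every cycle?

W₁ ≈ 196.9 kJ

T_m = 173 °C → 173 + 273.15 = 446.15 K.
First-stage efficiency η₁ = 1 − T_m/T_H = 1 − 446.15/849.00 = 0.4745.
W₁ = η₁·Q_H = 0.4745 × 415 = 196.9 kJ.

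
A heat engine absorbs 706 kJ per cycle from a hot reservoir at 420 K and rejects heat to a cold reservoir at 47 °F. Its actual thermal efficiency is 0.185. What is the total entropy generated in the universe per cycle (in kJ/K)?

T_C = 47 °F → (47 − 32) × 5/9 = 8.33 °C = 281.48 K.
W = η·Q_H = 0.185 × 706 = 130.6 kJ, so Q_C = Q_H − W = 575.4 kJ.
Entropy balance on the reservoirs: −Q_H/T_H = -1.681 kJ/K, +Q_C/T_C = 2.044 kJ/K.
ΔS_univ = −Q_H/T_H + Q_C/T_C = 0.363 kJ/K (> 0, since η = 0.185 < η_Carnot = 0.330).

ΔS_univ ≈ 0.363 kJ/K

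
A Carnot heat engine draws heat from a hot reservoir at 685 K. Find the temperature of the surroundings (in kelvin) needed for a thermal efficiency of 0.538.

T_C ≈ 316.5 K

From η = 1 − T_C/T_H, T_C = T_H·(1 − η) = 685.00 × (1 − 0.538) = 316.5 K.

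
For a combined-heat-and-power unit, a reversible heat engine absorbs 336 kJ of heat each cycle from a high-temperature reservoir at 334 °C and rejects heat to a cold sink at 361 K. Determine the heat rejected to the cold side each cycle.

Q_C ≈ 200 kJ

T_H = 334 °C → 334 + 273.15 = 607.15 K.
For a reversible engine, η = 1 − T_C/T_H = 1 − 361.00/607.15 = 0.4054.
For a reversible cycle Q_C/Q_H = T_C/T_H, so Q_C = 336 × 361.00/607.15 = 200 kJ.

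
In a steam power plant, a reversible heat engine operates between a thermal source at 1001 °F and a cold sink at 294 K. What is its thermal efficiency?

T_H = 1001 °F → (1001 − 32) × 5/9 = 538.33 °C = 811.48 K.
The Carnot efficiency is η = 1 − T_C/T_H = 1 − 294.00/811.48 = 0.638.

η ≈ 0.638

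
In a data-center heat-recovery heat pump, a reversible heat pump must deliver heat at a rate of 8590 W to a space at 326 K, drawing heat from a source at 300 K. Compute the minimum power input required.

Ẇ_in ≈ 685 W

The Carnot heat-pump COP is COP_HP = T_H/(T_H − T_C) = 326.00/26.00 = 12.5385.
W = Q_H/COP_HP = 8590/12.5385 = 685 W.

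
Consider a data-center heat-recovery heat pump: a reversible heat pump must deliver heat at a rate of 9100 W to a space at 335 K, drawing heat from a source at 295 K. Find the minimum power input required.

Ẇ_in ≈ 1087 W

For a reversible heat pump, COP_HP = T_H/(T_H − T_C) = 335.00/40.00 = 8.3750.
W = Q_H/COP_HP = 9100/8.3750 = 1087 W.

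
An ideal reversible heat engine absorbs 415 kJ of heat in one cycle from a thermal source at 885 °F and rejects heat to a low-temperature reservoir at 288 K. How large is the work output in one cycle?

W ≈ 255 kJ

T_H = 885 °F → (885 − 32) × 5/9 = 473.89 °C = 747.04 K.
Since the cycle is reversible, η = 1 − T_C/T_H = 1 − 288.00/747.04 = 0.6145.
W = η·Q_H = 0.6145 × 415 = 255 kJ.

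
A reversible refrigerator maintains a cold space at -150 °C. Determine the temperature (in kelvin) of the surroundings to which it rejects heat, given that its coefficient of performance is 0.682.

T_H ≈ 303.7 K

T_C = -150 °C → -150 + 273.15 = 123.15 K.
COP_R = T_C/(T_H − T_C) ⇒ T_H = T_C·(1 + 1/COP_R) = 123.15 × (1 + 1/0.682) = 303.7 K.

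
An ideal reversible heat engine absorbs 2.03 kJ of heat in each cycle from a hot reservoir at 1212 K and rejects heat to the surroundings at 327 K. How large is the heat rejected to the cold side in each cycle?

Since the cycle is reversible, η = 1 − T_C/T_H = 1 − 327.00/1212.00 = 0.7302.
For a reversible cycle Q_C/Q_H = T_C/T_H, so Q_C = 2.03 × 327.00/1212.00 = 0.548 kJ.

Q_C ≈ 0.548 kJ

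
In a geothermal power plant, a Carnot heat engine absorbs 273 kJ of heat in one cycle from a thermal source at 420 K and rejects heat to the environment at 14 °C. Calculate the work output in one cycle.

T_C = 14 °C → 14 + 273.15 = 287.15 K.
For a reversible engine, η = 1 − T_C/T_H = 1 − 287.15/420.00 = 0.3163.
W = η·Q_H = 0.3163 × 273 = 86.4 kJ.

W ≈ 86.4 kJ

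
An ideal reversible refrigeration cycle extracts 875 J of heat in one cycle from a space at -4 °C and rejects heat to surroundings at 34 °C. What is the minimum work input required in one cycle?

T_H = 34 °C → 34 + 273.15 = 307.15 K.
T_C = -4 °C → -4 + 273.15 = 269.15 K.
Carnot COP: COP_R = T_C/(T_H − T_C) = 269.15/38.00 = 7.0829.
W = Q_C/COP_R = 875/7.0829 = 124 J.

W_in ≈ 124 J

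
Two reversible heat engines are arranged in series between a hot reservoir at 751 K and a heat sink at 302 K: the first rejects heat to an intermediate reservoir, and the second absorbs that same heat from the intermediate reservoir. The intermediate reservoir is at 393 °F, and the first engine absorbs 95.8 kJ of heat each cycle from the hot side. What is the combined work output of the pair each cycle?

Two reversible stages in series are equivalent to a single Carnot engine between T_H and T_C, so η_total = 1 − T_C/T_H = 1 − 302.00/751.00 = 0.5979.
W_total = η_total · Q_H = 0.5979 × 95.8 = 57.3 kJ.

W_total ≈ 57.3 kJ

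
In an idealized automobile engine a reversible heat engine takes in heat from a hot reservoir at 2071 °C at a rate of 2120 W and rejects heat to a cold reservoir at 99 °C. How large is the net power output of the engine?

T_H = 2071 °C → 2071 + 273.15 = 2344.15 K.
T_C = 99 °C → 99 + 273.15 = 372.15 K.
η_rev = 1 − T_C/T_H = 1 − 372.15/2344.15 = 0.8412.
W = η·Q_H = 0.8412 × 2120 = 1780 W.

Ẇ ≈ 1780 W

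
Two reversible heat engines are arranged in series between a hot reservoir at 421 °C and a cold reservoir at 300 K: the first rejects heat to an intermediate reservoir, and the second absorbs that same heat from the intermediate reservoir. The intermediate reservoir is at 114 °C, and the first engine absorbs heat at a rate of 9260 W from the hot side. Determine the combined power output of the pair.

Ẇ_total ≈ 5258 W

T_H = 421 °C → 421 + 273.15 = 694.15 K.
Two reversible stages in series are equivalent to a single Carnot engine between T_H and T_C, so η_total = 1 − T_C/T_H = 1 − 300.00/694.15 = 0.5678.
W_total = η_total · Q_H = 0.5678 × 9260 = 5258 W.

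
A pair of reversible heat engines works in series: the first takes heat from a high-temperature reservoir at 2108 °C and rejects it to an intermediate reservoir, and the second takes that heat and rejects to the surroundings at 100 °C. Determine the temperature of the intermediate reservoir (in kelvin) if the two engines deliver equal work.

T_H = 2108 °C → 2108 + 273.15 = 2381.15 K.
T_C = 100 °C → 100 + 273.15 = 373.15 K.
For reversible stages Q_m = Q_H·(T_m/T_H). Setting W₁ = Q_H(1 − T_m/T_H) equal to W₂ = Q_m(1 − T_C/T_m) = Q_H·(T_m − T_C)/T_H gives T_H − T_m = T_m − T_C, so T_m = (T_H + T_C)/2 = (2381.15 + 373.15)/2 = 1377 K.

T_m ≈ 1377 K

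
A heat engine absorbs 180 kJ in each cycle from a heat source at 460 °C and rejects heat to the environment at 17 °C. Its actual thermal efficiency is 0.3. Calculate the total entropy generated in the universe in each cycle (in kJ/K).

T_H = 460 °C → 460 + 273.15 = 733.15 K.
T_C = 17 °C → 17 + 273.15 = 290.15 K.
W = η·Q_H = 0.3 × 180 = 54.00 kJ, so Q_C = Q_H − W = 126.0 kJ.
The hot reservoir loses entropy Q_H/T_H = 180/733.15 = 0.2455 kJ/K; the cold reservoir gains Q_C/T_C = 126.0/290.15 = 0.4343 kJ/K.
ΔS_univ = −Q_H/T_H + Q_C/T_C = 0.1887 kJ/K (> 0, since η = 0.3 < η_Carnot = 0.604).

ΔS_univ ≈ 0.1887 kJ/K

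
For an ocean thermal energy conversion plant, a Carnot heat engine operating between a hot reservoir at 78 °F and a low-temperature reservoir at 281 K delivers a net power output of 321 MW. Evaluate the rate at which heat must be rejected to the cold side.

Q̇_C ≈ 5090 MW

T_H = 78 °F → (78 − 32) × 5/9 = 25.56 °C = 298.71 K.
η_rev = 1 − T_C/T_H = 1 − 281.00/298.71 = 0.0593.
Since Q_C/Q_H = T_C/T_H and Q_H = W/η, Q_C = W·T_C/(T_H − T_C) = 321 × 281.00/17.71 = 5090 MW.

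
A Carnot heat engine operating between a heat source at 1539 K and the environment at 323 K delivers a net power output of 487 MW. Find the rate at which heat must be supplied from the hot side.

For a reversible engine, η = 1 − T_C/T_H = 1 − 323.00/1539.00 = 0.7901.
Q_H = W/η = 487/0.7901 = 616.4 MW.

Q̇_H ≈ 616.4 MW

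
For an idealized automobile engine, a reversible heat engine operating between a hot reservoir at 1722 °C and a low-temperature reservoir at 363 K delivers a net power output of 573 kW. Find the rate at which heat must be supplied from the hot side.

Q̇_H ≈ 700 kW

T_H = 1722 °C → 1722 + 273.15 = 1995.15 K.
For a reversible engine, η = 1 − T_C/T_H = 1 − 363.00/1995.15 = 0.8181.
Q_H = W/η = 573/0.8181 = 700 kW.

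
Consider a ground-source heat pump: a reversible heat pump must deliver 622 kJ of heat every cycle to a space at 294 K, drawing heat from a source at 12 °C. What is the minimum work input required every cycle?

W_in ≈ 18.72 kJ

T_C = 12 °C → 12 + 273.15 = 285.15 K.
For a reversible heat pump, COP_HP = T_H/(T_H − T_C) = 294.00/8.85 = 33.2203.
W = Q_H/COP_HP = 622/33.2203 = 18.72 kJ.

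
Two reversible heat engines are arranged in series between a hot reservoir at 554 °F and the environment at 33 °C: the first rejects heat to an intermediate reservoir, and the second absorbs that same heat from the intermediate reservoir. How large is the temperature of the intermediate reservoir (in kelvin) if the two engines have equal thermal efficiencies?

T_m ≈ 415.2 K

T_H = 554 °F → (554 − 32) × 5/9 = 290.00 °C = 563.15 K.
T_C = 33 °C → 33 + 273.15 = 306.15 K.
Equal efficiencies require 1 − T_m/T_H = 1 − T_C/T_m, i.e. T_m/T_H = T_C/T_m, so T_m = √(T_H·T_C) = √(563.15 × 306.15) = 415.2 K.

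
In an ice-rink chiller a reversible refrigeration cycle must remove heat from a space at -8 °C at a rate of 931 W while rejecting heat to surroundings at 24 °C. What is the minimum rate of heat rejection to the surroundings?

Q̇_H ≈ 1040 W

T_H = 24 °C → 24 + 273.15 = 297.15 K.
T_C = -8 °C → -8 + 273.15 = 265.15 K.
For a reversible cycle Q_H/Q_C = T_H/T_C, so Q_H = Q_C·T_H/T_C = 931 × 297.15/265.15 = 1040 W.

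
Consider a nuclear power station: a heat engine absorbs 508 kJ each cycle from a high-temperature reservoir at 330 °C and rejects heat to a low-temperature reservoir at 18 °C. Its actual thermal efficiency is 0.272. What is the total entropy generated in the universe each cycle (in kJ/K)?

T_H = 330 °C → 330 + 273.15 = 603.15 K.
T_C = 18 °C → 18 + 273.15 = 291.15 K.
W = η·Q_H = 0.272 × 508 = 138.2 kJ, so Q_C = Q_H − W = 369.8 kJ.
Entropy balance on the reservoirs: −Q_H/T_H = -0.8422 kJ/K, +Q_C/T_C = 1.270 kJ/K.
ΔS_univ = −Q_H/T_H + Q_C/T_C = 0.428 kJ/K (> 0, since η = 0.272 < η_Carnot = 0.517).

ΔS_univ ≈ 0.428 kJ/K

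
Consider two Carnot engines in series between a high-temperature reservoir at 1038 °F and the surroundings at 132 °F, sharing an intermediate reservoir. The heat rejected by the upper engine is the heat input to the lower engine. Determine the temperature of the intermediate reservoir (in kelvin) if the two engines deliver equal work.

T_m ≈ 580 K

T_H = 1038 °F → (1038 − 32) × 5/9 = 558.89 °C = 832.04 K.
T_C = 132 °F → (132 − 32) × 5/9 = 55.56 °C = 328.71 K.
For reversible stages Q_m = Q_H·(T_m/T_H). Setting W₁ = Q_H(1 − T_m/T_H) equal to W₂ = Q_m(1 − T_C/T_m) = Q_H·(T_m − T_C)/T_H gives T_H − T_m = T_m − T_C, so T_m = (T_H + T_C)/2 = (832.04 + 328.71)/2 = 580 K.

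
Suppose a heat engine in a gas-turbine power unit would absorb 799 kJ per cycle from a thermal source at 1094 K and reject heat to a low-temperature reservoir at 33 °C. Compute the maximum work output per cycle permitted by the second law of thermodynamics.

T_C = 33 °C → 33 + 273.15 = 306.15 K.
By the Carnot theorem, η_max = 1 − T_C/T_H = 1 − 306.15/1094.00 = 0.7202.
W_max = η_max · Q_H = 0.7202 × 799 = 575 kJ.

W_max ≈ 575 kJ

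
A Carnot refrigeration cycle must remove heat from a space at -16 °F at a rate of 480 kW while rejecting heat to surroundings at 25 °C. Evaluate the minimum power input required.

T_H = 25 °C → 25 + 273.15 = 298.15 K.
T_C = -16 °F → (-16 − 32) × 5/9 = -26.67 °C = 246.48 K.
Carnot COP: COP_R = T_C/(T_H − T_C) = 246.48/51.67 = 4.7706.
W = Q_C/COP_R = 480/4.7706 = 101 kW.

Ẇ_in ≈ 101 kW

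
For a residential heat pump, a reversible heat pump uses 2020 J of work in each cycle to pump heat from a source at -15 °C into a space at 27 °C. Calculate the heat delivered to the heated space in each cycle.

T_H = 27 °C → 27 + 273.15 = 300.15 K.
T_C = -15 °C → -15 + 273.15 = 258.15 K.
COP_HP = T_H/(T_H − T_C) = 300.15/42.00 = 7.1464.
Q_H = COP_HP · W = 7.1464 × 2020 = 14400 J.

Q_H ≈ 14400 J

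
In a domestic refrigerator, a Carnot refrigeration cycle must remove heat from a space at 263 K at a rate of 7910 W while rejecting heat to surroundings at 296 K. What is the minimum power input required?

The reversible coefficient of performance is COP_R = T_C/(T_H − T_C) = 263.00/33.00 = 7.9697.
W = Q_C/COP_R = 7910/7.9697 = 993 W.

Ẇ_in ≈ 993 W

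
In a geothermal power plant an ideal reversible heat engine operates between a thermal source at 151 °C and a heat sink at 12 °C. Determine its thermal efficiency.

T_H = 151 °C → 151 + 273.15 = 424.15 K.
T_C = 12 °C → 12 + 273.15 = 285.15 K.
For a reversible engine, η = 1 − T_C/T_H = 1 − 285.15/424.15 = 0.328.

η ≈ 0.328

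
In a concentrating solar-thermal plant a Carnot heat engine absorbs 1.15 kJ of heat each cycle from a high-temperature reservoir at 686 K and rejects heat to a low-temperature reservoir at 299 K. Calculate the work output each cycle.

W ≈ 0.649 kJ

For a reversible engine, η = 1 − T_C/T_H = 1 − 299.00/686.00 = 0.5641.
W = η·Q_H = 0.5641 × 1.15 = 0.649 kJ.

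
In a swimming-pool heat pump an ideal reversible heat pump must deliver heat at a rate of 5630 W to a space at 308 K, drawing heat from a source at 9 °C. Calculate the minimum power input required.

T_C = 9 °C → 9 + 273.15 = 282.15 K.
Reversible heating COP: COP_HP = T_H/(T_H − T_C) = 308.00/25.85 = 11.9149.
W = Q_H/COP_HP = 5630/11.9149 = 472.5 W.

Ẇ_in ≈ 472.5 W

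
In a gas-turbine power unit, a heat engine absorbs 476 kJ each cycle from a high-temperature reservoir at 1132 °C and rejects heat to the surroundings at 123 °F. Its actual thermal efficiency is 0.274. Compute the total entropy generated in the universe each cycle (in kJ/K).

T_H = 1132 °C → 1132 + 273.15 = 1405.15 K.
T_C = 123 °F → (123 − 32) × 5/9 = 50.56 °C = 323.71 K.
W = η·Q_H = 0.274 × 476 = 130.4 kJ, so Q_C = Q_H − W = 345.6 kJ.
Reservoir entropy changes: ΔS_H = −Q_H/T_H = −476/1405.15 = -0.3388 kJ/K and ΔS_C = +Q_C/T_C = 345.6/323.71 = 1.068 kJ/K.
ΔS_univ = −Q_H/T_H + Q_C/T_C = 0.729 kJ/K (> 0, since η = 0.274 < η_Carnot = 0.770).

ΔS_univ ≈ 0.729 kJ/K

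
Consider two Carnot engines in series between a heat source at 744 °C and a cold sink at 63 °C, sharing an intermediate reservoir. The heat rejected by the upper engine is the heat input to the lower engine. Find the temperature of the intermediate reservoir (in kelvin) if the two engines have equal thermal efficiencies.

T_H = 744 °C → 744 + 273.15 = 1017.15 K.
T_C = 63 °C → 63 + 273.15 = 336.15 K.
Equal efficiencies require 1 − T_m/T_H = 1 − T_C/T_m, i.e. T_m/T_H = T_C/T_m, so T_m = √(T_H·T_C) = √(1017.15 × 336.15) = 585 K.

T_m ≈ 585 K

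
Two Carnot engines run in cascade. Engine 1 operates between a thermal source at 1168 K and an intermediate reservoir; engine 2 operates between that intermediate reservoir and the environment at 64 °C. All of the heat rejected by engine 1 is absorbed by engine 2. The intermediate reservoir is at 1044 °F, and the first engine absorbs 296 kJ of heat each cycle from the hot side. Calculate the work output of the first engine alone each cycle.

W₁ ≈ 84.30 kJ

T_C = 64 °C → 64 + 273.15 = 337.15 K.
T_m = 1044 °F → (1044 − 32) × 5/9 = 562.22 °C = 835.37 K.
First-stage efficiency η₁ = 1 − T_m/T_H = 1 − 835.37/1168.00 = 0.2848.
W₁ = η₁·Q_H = 0.2848 × 296 = 84.30 kJ.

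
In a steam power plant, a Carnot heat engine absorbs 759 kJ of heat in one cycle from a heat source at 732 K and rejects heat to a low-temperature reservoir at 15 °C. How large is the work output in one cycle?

T_C = 15 °C → 15 + 273.15 = 288.15 K.
Since the cycle is reversible, η = 1 − T_C/T_H = 1 − 288.15/732.00 = 0.6064.
W = η·Q_H = 0.6064 × 759 = 460 kJ.

W ≈ 460 kJ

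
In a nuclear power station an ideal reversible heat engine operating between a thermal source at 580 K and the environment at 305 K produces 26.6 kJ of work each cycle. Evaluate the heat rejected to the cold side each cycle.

Q_C ≈ 29.50 kJ

Carnot efficiency: η = 1 − T_C/T_H = 1 − 305.00/580.00 = 0.4741.
Since Q_C/Q_H = T_C/T_H and Q_H = W/η, Q_C = W·T_C/(T_H − T_C) = 26.6 × 305.00/275.00 = 29.50 kJ.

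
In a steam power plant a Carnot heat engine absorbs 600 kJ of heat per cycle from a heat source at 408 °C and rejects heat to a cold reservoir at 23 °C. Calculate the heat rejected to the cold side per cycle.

T_H = 408 °C → 408 + 273.15 = 681.15 K.
T_C = 23 °C → 23 + 273.15 = 296.15 K.
Since the cycle is reversible, η = 1 − T_C/T_H = 1 − 296.15/681.15 = 0.5652.
For a reversible cycle Q_C/Q_H = T_C/T_H, so Q_C = 600 × 296.15/681.15 = 260.9 kJ.

Q_C ≈ 260.9 kJ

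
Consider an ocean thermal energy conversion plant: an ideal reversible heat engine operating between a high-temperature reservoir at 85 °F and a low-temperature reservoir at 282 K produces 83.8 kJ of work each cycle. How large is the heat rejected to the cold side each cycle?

Q_C ≈ 1150 kJ

T_H = 85 °F → (85 − 32) × 5/9 = 29.44 °C = 302.59 K.
The Carnot efficiency is η = 1 − T_C/T_H = 1 − 282.00/302.59 = 0.0681.
Since Q_C/Q_H = T_C/T_H and Q_H = W/η, Q_C = W·T_C/(T_H − T_C) = 83.8 × 282.00/20.59 = 1150 kJ.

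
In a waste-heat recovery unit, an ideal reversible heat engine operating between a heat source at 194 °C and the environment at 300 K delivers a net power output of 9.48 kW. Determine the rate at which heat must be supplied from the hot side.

Q̇_H ≈ 26.5 kW

T_H = 194 °C → 194 + 273.15 = 467.15 K.
The Carnot efficiency is η = 1 − T_C/T_H = 1 − 300.00/467.15 = 0.3578.
Q_H = W/η = 9.48/0.3578 = 26.5 kW.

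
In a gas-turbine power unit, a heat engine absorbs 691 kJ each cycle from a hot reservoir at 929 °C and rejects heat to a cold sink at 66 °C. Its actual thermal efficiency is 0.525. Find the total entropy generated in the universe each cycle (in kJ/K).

T_H = 929 °C → 929 + 273.15 = 1202.15 K.
T_C = 66 °C → 66 + 273.15 = 339.15 K.
W = η·Q_H = 0.525 × 691 = 362.8 kJ, so Q_C = Q_H − W = 328.2 kJ.
Reservoir entropy changes: ΔS_H = −Q_H/T_H = −691/1202.15 = -0.5748 kJ/K and ΔS_C = +Q_C/T_C = 328.2/339.15 = 0.9678 kJ/K.
ΔS_univ = −Q_H/T_H + Q_C/T_C = 0.3930 kJ/K (> 0, since η = 0.525 < η_Carnot = 0.718).

ΔS_univ ≈ 0.3930 kJ/K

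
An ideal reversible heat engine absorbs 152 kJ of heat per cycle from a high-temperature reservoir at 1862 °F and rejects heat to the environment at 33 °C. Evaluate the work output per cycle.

W ≈ 116 kJ

T_H = 1862 °F → (1862 − 32) × 5/9 = 1016.67 °C = 1289.82 K.
T_C = 33 °C → 33 + 273.15 = 306.15 K.
Since the cycle is reversible, η = 1 − T_C/T_H = 1 − 306.15/1289.82 = 0.7626.
W = η·Q_H = 0.7626 × 152 = 116 kJ.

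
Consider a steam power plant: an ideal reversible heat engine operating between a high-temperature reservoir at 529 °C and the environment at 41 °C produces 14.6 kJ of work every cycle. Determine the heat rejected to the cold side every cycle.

T_H = 529 °C → 529 + 273.15 = 802.15 K.
T_C = 41 °C → 41 + 273.15 = 314.15 K.
Since the cycle is reversible, η = 1 − T_C/T_H = 1 − 314.15/802.15 = 0.6084.
Since Q_C/Q_H = T_C/T_H and Q_H = W/η, Q_C = W·T_C/(T_H − T_C) = 14.6 × 314.15/488.00 = 9.40 kJ.

Q_C ≈ 9.40 kJ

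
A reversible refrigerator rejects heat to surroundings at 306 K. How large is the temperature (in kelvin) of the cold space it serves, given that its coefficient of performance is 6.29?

T_C ≈ 264 K

COP_R = T_C/(T_H − T_C) ⇒ T_C = T_H·COP_R/(1 + COP_R) = 306.00 × 6.29/(1 + 6.29) = 264 K.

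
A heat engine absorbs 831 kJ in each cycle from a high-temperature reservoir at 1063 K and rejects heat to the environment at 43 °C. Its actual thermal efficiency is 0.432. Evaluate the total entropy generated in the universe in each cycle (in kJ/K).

ΔS_univ ≈ 0.7112 kJ/K

T_C = 43 °C → 43 + 273.15 = 316.15 K.
W = η·Q_H = 0.432 × 831 = 359.0 kJ, so Q_C = Q_H − W = 472.0 kJ.
Reservoir entropy changes: ΔS_H = −Q_H/T_H = −831/1063.00 = -0.7817 kJ/K and ΔS_C = +Q_C/T_C = 472.0/316.15 = 1.493 kJ/K.
ΔS_univ = −Q_H/T_H + Q_C/T_C = 0.7112 kJ/K (> 0, since η = 0.432 < η_Carnot = 0.703).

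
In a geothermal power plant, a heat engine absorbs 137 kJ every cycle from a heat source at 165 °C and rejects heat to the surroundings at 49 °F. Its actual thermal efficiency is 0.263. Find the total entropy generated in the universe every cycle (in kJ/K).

ΔS_univ ≈ 0.0446 kJ/K

T_H = 165 °C → 165 + 273.15 = 438.15 K.
T_C = 49 °F → (49 − 32) × 5/9 = 9.44 °C = 282.59 K.
W = η·Q_H = 0.263 × 137 = 36.03 kJ, so Q_C = Q_H − W = 101.0 kJ.
Entropy balance on the reservoirs: −Q_H/T_H = -0.3127 kJ/K, +Q_C/T_C = 0.3573 kJ/K.
ΔS_univ = −Q_H/T_H + Q_C/T_C = 0.0446 kJ/K (> 0, since η = 0.263 < η_Carnot = 0.355).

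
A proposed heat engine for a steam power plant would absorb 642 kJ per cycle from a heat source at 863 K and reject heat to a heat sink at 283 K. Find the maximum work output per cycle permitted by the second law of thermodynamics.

W_max ≈ 431 kJ

The upper bound on efficiency is η_max = 1 − T_C/T_H = 1 − 283.00/863.00 = 0.6721.
W_max = η_max · Q_H = 0.6721 × 642 = 431 kJ.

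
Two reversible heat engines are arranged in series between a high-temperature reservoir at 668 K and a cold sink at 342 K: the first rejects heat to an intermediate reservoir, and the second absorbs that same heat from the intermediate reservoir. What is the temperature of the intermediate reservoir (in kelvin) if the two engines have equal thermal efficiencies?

T_m ≈ 478.0 K

Equal efficiencies require 1 − T_m/T_H = 1 − T_C/T_m, i.e. T_m/T_H = T_C/T_m, so T_m = √(T_H·T_C) = √(668.00 × 342.00) = 478.0 K.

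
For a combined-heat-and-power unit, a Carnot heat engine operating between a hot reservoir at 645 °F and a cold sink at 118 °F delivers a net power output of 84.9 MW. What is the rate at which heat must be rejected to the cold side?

T_H = 645 °F → (645 − 32) × 5/9 = 340.56 °C = 613.71 K.
T_C = 118 °F → (118 − 32) × 5/9 = 47.78 °C = 320.93 K.
Since the cycle is reversible, η = 1 − T_C/T_H = 1 − 320.93/613.71 = 0.4771.
Since Q_C/Q_H = T_C/T_H and Q_H = W/η, Q_C = W·T_C/(T_H − T_C) = 84.9 × 320.93/292.78 = 93.06 MW.

Q̇_C ≈ 93.06 MW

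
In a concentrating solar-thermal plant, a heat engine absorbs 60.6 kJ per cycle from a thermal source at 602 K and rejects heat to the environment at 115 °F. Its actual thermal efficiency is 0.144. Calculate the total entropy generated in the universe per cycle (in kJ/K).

T_C = 115 °F → (115 − 32) × 5/9 = 46.11 °C = 319.26 K.
W = η·Q_H = 0.144 × 60.6 = 8.726 kJ, so Q_C = Q_H − W = 51.87 kJ.
Reservoir entropy changes: ΔS_H = −Q_H/T_H = −60.6/602.00 = -0.1007 kJ/K and ΔS_C = +Q_C/T_C = 51.87/319.26 = 0.1625 kJ/K.
ΔS_univ = −Q_H/T_H + Q_C/T_C = 0.06182 kJ/K (> 0, since η = 0.144 < η_Carnot = 0.470).

ΔS_univ ≈ 0.06182 kJ/K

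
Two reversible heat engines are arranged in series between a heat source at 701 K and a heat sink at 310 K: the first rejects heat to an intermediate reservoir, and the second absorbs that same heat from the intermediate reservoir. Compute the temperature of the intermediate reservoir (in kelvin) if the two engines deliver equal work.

For reversible stages Q_m = Q_H·(T_m/T_H). Setting W₁ = Q_H(1 − T_m/T_H) equal to W₂ = Q_m(1 − T_C/T_m) = Q_H·(T_m − T_C)/T_H gives T_H − T_m = T_m − T_C, so T_m = (T_H + T_C)/2 = (701.00 + 310.00)/2 = 506 K.

T_m ≈ 506 K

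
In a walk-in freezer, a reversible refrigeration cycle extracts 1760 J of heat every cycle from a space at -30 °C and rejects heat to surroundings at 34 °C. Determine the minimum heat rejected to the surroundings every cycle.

T_H = 34 °C → 34 + 273.15 = 307.15 K.
T_C = -30 °C → -30 + 273.15 = 243.15 K.
For a reversible cycle Q_H/Q_C = T_H/T_C, so Q_H = Q_C·T_H/T_C = 1760 × 307.15/243.15 = 2220 J.

Q_H ≈ 2220 J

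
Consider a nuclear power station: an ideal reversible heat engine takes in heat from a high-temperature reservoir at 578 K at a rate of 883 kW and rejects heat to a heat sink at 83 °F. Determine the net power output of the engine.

Ẇ ≈ 422 kW

T_C = 83 °F → (83 − 32) × 5/9 = 28.33 °C = 301.48 K.
For a reversible engine, η = 1 − T_C/T_H = 1 − 301.48/578.00 = 0.4784.
W = η·Q_H = 0.4784 × 883 = 422 kW.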